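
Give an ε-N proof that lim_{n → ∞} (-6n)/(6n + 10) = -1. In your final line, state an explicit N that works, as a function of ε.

Suppose ε > 0. For n ≥ 1, |(-6n)/(6n + 10) + 1| = |60|/(6(6n + 10)) = 60/(6(6n + 10)).
Since 6n + 10 ≥ 6n for n ≥ 1, this is ≤ 60/(6·6n) = (5/3)/n.
So |(-6n)/(6n + 10) + 1| < ε whenever n > (5/3)/ε.
Take N = (5/3)/ε. If n > N then |(-6n)/(6n + 10) + 1| ≤ (5/3)/n < ε.

N = (5/3)/ε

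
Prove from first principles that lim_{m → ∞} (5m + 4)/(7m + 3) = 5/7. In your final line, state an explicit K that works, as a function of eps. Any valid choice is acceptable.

K = (13/49)/eps

Let eps > 0 be given. For m ≥ 1, |(5m + 4)/(7m + 3) − (5/7)| = |13|/(7(7m + 3)) = 13/(7(7m + 3)).
Since 7m + 3 ≥ 7m for m ≥ 1, this is ≤ 13/(7·7m) = (13/49)/m.
So |(5m + 4)/(7m + 3) − (5/7)| < eps whenever m > (13/49)/eps.
Take K = (13/49)/eps. If m > K then |(5m + 4)/(7m + 3) − (5/7)| ≤ (13/49)/m < eps.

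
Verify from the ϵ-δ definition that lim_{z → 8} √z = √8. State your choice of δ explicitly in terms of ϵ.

Suppose ϵ > 0. We want δ > 0 such that 0 < |z − 8| < δ implies |√z − √8| < ϵ.
Rationalise: √z − √8 = (z − 8)/(√z + √8), so |√z − √8| = |z − 8|/(√z + √8).
Restrict δ ≤ 8 so that |z − 8| < 8 forces z > 0, and then √z + √8 > √8.
Hence |√z − √8| < |z − 8|/√8, which is < ϵ once |z − 8| < √8·ϵ.
Take δ = min(8, √8·ϵ). If 0 < |z − 8| < δ then z > 0 and |√z − √8| < |z − 8|/√8 < ϵ.

δ = min(8, √8·ϵ)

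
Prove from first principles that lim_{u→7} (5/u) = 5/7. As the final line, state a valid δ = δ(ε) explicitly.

Suppose ε > 0. We seek δ > 0 such that 0 < |u − 7| < δ implies |5/u − (5/7)| < ε.
|5/u − (5/7)| = 5·|7 − u|/(7·|u|) = 5|u − 7|/(7|u|).
Require δ ≤ 7/2 so that |u| > 7 − 7/2 = 7/2, hence 7|u| > 49/2.
Then |5/u − (5/7)| < 5|u − 7|/(49/2), which is < ε when |u − 7| < (49/10)ε.
Take δ = min(7/2, (49/10)ε). Then 0 < |u − 7| < δ gives both |u − 7| < 7/2 and |u − 7| < (49/10)ε, so |5/u − (5/7)| < ε.

δ = min(7/2, (49/10)ε)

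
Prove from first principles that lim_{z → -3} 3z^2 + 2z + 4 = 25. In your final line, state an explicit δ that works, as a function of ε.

Suppose ε > 0. We want δ > 0 such that 0 < |z + 3| < δ implies |(3z^2 + 2z + 4) − 25| < ε.
(3z^2 + 2z + 4) − 25 = 3z^2 + 2z - 21 = (z + 3)(3z - 7).
So |(3z^2 + 2z + 4) − 25| = |z + 3|·|3z - 7|.
Require δ ≤ 1. Then |z + 3| < 1 gives |z| < 4, and by the triangle inequality |3z - 7| ≤ 3·4 + 7 = 19.
Hence |(3z^2 + 2z + 4) − 25| ≤ 19|z + 3| < ε provided |z + 3| < ε/19.
Choosing δ = min(1, ε/19) ensures both conditions, hence |(3z^2 + 2z + 4) − 25| < ε.

δ = min(1, ε/19)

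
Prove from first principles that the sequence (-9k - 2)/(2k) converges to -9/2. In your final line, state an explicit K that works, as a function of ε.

Fix ε > 0. For k ≥ 1, |(-9k - 2)/(2k) + 9/2| = |-4|/(2(2k)) = 4/(2(2k)).
Since 2k ≥ 2k for k ≥ 1, this is ≤ 4/(2·2k) = 1/k.
So |(-9k - 2)/(2k) + 9/2| < ε whenever k > 1/ε.
Take K = 1/ε. If k > K then |(-9k - 2)/(2k) + 9/2| ≤ 1/k < ε.

K = 1/ε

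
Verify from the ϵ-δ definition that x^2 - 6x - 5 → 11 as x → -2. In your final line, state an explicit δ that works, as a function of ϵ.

δ = min(1, ϵ/11)

Let ϵ > 0. We want δ > 0 such that 0 < |x + 2| < δ implies |(x^2 - 6x - 5) − 11| < ϵ.
(x^2 - 6x - 5) − 11 = x^2 - 6x - 16 = (x + 2)(x - 8).
So |(x^2 - 6x - 5) − 11| = |x + 2|·|x - 8|.
Assume first that |x + 2| < 1, so |x| < 3. Then |x - 8| ≤ 3 + 8 = 11.
Hence |(x^2 - 6x - 5) − 11| ≤ 11|x + 2| < ϵ provided |x + 2| < ϵ/11.
Take δ = min(1, ϵ/11). Then 0 < |x + 2| < δ gives both |x + 2| < 1 and |x + 2| < ϵ/11, so |(x^2 - 6x - 5) − 11| < ϵ.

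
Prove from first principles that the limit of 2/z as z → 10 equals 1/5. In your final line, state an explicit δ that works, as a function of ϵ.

Let ϵ > 0. We seek δ > 0 such that 0 < |z − 10| < δ implies |2/z − (1/5)| < ϵ.
|2/z − (1/5)| = 2·|10 − z|/(10·|z|) = 2|z − 10|/(10|z|).
Restrict δ ≤ 5. Then |z − 10| < 5 gives |z| > 5, so 10|z| > 50.
Then |2/z − (1/5)| < 2|z − 10|/50, which is < ϵ when |z − 10| < 25ϵ.
Take δ = min(5, 25ϵ). Then 0 < |z − 10| < δ gives both |z − 10| < 5 and |z − 10| < 25ϵ, so |2/z − (1/5)| < ϵ.

δ = min(5, 25ϵ)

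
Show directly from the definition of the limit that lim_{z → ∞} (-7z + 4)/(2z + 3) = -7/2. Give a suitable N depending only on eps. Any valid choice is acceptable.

N = (29/4)/eps

Let eps > 0. We seek N > 0 such that z > N implies |(-7z + 4)/(2z + 3) + 7/2| < eps.
(-7z + 4)/(2z + 3) + 7/2 = (2(-7z + 4) − (-7)(2z + 3)) / (2(2z + 3)) = 29/(2(2z + 3)).
For z > 0 we have 2z + 3 > 2z, so |(-7z + 4)/(2z + 3) + 7/2| = 29/(2(2z + 3)) < 29/(2·2z) = (29/4)/z.
Thus |(-7z + 4)/(2z + 3) + 7/2| < eps whenever z > (29/4)/eps.
Take N = (29/4)/eps. If z > N then |(-7z + 4)/(2z + 3) + 7/2| < (29/4)/z < eps.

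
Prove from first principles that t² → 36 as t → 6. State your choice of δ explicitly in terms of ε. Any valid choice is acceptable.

Fix ε > 0. We seek δ > 0 with 0 < |t − 6| < δ ⇒ |t² − 36| < ε.
Factor: t² − 36 = (t − 6)(t + 6), so |t² − 36| = |t − 6|·|t + 6|.
Impose δ ≤ 2 so that |t| < 8; then |t + 6| ≤ 14.
Hence |t² − 36| ≤ 14|t − 6|, which is < ε once |t − 6| < ε/14.
Take δ = min(2, ε/14). If 0 < |t − 6| < δ then both bounds hold and |t² − 36| ≤ 14|t − 6| < 14·(ε/14) = ε.

δ = min(2, ε/14)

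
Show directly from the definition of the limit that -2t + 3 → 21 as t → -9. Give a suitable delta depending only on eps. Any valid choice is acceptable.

delta = eps/2

Fix eps > 0. We need delta > 0 so that 0 < |t + 9| < delta implies |(-2t + 3) − 21| < eps.
Since (-2t + 3) − 21 = -2(t + 9), we have |(-2t + 3) − 21| = 2|t + 9|.
So 2|t + 9| < eps exactly when |t + 9| < eps/2.
Take delta = eps/2. If 0 < |t + 9| < delta then |(-2t + 3) − 21| = 2|t + 9| < 2·(eps/2) = eps.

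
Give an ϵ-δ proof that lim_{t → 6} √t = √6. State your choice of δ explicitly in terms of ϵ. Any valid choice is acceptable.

δ = min(6, √6·ϵ)

Let ϵ > 0. We want δ > 0 such that 0 < |t − 6| < δ implies |√t − √6| < ϵ.
Rationalise: √t − √6 = (t − 6)/(√t + √6), so |√t − √6| = |t − 6|/(√t + √6).
Restrict δ ≤ 6 so that |t − 6| < 6 forces t > 0, and then √t + √6 > √6.
Hence |√t − √6| < |t − 6|/√6, which is < ϵ once |t − 6| < √6·ϵ.
Take δ = min(6, √6·ϵ). If 0 < |t − 6| < δ then t > 0 and |√t − √6| < |t − 6|/√6 < ϵ.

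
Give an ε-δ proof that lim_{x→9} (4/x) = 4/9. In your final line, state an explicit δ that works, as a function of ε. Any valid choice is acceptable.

δ = min(9/2, (81/8)ε)

Suppose ε > 0. We seek δ > 0 such that 0 < |x − 9| < δ implies |4/x − (4/9)| < ε.
|4/x − (4/9)| = 4·|9 − x|/(9·|x|) = 4|x − 9|/(9|x|).
Require δ ≤ 9/2 so that |x| > 9 − 9/2 = 9/2, hence 9|x| > 81/2.
Then |4/x − (4/9)| < 4|x − 9|/(81/2), which is < ε when |x − 9| < (81/8)ε.
Take δ = min(9/2, (81/8)ε). Then 0 < |x − 9| < δ gives both |x − 9| < 9/2 and |x − 9| < (81/8)ε, so |4/x − (4/9)| < ε.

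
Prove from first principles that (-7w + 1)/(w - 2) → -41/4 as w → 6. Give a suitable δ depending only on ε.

Fix ε > 0. We want δ > 0 with 0 < |w − 6| < δ ⇒ |(-7w + 1)/(w - 2) + 41/4| < ε.
Combining over a common denominator, (-7w + 1)/(w - 2) + 41/4 = [(-7w + 1)·4 − (-41)·(w - 2)] / [4·(w - 2)] = 13(w − 6) / (4(w - 2)).
So |(-7w + 1)/(w - 2) + 41/4| = 13|w − 6| / (4·|w − 2|).
Restrict δ ≤ 2. Then |w − 6| < 2 gives |w − 2| = |(w − 6) + 4| ≥ 4 − 2 = 2.
Hence |(-7w + 1)/(w - 2) + 41/4| < 13|w − 6|/(4·2) = (13/8)|w − 6|, which is < ε once |w − 6| < (8/13)ε.
Take δ = min(2, (8/13)ε). Then 0 < |w − 6| < δ forces both bounds, so |(-7w + 1)/(w - 2) + 41/4| < ε.

δ = min(2, (8/13)ε)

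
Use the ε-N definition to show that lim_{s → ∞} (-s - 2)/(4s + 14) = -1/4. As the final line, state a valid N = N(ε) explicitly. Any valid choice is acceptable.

Let ε > 0. We seek N > 0 such that s > N implies |(-s - 2)/(4s + 14) + 1/4| < ε.
(-s - 2)/(4s + 14) + 1/4 = (4(-s - 2) − (-1)(4s + 14)) / (4(4s + 14)) = 6/(4(4s + 14)).
For s > 0 we have 4s + 14 > 4s, so |(-s - 2)/(4s + 14) + 1/4| = 6/(4(4s + 14)) < 6/(4·4s) = (3/8)/s.
Thus |(-s - 2)/(4s + 14) + 1/4| < ε whenever s > (3/8)/ε.
Take N = (3/8)/ε. If s > N then |(-s - 2)/(4s + 14) + 1/4| < (3/8)/s < ε.

N = (3/8)/ε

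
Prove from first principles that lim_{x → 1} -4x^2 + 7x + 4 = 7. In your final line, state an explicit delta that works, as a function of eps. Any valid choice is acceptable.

Suppose eps > 0. We want delta > 0 such that 0 < |x − 1| < delta implies |(-4x^2 + 7x + 4) − 7| < eps.
(-4x^2 + 7x + 4) − 7 = -4x^2 + 7x - 3 = (x − 1)(-4x + 3).
So |(-4x^2 + 7x + 4) − 7| = |x − 1|·|-4x + 3|.
Assume first that |x − 1| < 1, so |x| < 2. Then |-4x + 3| ≤ 4·2 + 3 = 11.
Hence |(-4x^2 + 7x + 4) − 7| ≤ 11|x − 1| < eps provided |x − 1| < eps/11.
Take delta = min(1, eps/11). Then 0 < |x − 1| < delta gives both |x − 1| < 1 and |x − 1| < eps/11, so |(-4x^2 + 7x + 4) − 7| < eps.

delta = min(1, eps/11)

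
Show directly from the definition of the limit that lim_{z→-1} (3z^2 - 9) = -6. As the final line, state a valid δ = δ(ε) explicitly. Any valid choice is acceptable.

δ = min(1, ε/9)

Let ε > 0 be given. We want δ > 0 such that 0 < |z + 1| < δ implies |(3z^2 - 9) + 6| < ε.
(3z^2 - 9) + 6 = 3z^2 - 3 = (z + 1)(3z - 3).
So |(3z^2 - 9) + 6| = |z + 1|·|3z - 3|.
Require δ ≤ 1. Then |z + 1| < 1 gives |z| < 2, and by the triangle inequality |3z - 3| ≤ 3·2 + 3 = 9.
Hence |(3z^2 - 9) + 6| ≤ 9|z + 1| < ε provided |z + 1| < ε/9.
Take δ = min(1, ε/9). Then 0 < |z + 1| < δ gives both |z + 1| < 1 and |z + 1| < ε/9, so |(3z^2 - 9) + 6| < ε.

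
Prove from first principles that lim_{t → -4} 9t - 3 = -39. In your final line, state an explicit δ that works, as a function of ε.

δ = ε/9

Suppose ε > 0. We need δ > 0 so that 0 < |t + 4| < δ implies |(9t - 3) + 39| < ε.
Since (9t - 3) + 39 = 9(t + 4), we have |(9t - 3) + 39| = 9|t + 4|.
So 9|t + 4| < ε exactly when |t + 4| < ε/9.
Take δ = ε/9. If 0 < |t + 4| < δ then |(9t - 3) + 39| = 9|t + 4| < 9·(ε/9) = ε.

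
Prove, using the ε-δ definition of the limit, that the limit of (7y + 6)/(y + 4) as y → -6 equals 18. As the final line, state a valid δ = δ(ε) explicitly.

Let ε > 0. We want δ > 0 with 0 < |y + 6| < δ ⇒ |(7y + 6)/(y + 4) − 18| < ε.
Combining over a common denominator, (7y + 6)/(y + 4) − 18 = [(7y + 6)·(-2) − (-36)·(y + 4)] / [(-2)·(y + 4)] = 22(y + 6) / ((-2)(y + 4)).
So |(7y + 6)/(y + 4) − 18| = 22|y + 6| / (2·|y + 4|).
Restrict δ ≤ 1. Then |y + 6| < 1 gives |y + 4| = |(y + 6) + (-2)| ≥ 2 − 1 = 1.
Hence |(7y + 6)/(y + 4) − 18| < 22|y + 6|/(2·1) = 11|y + 6|, which is < ε once |y + 6| < (1/11)ε.
Take δ = min(1, (1/11)ε). Then 0 < |y + 6| < δ forces both bounds, so |(7y + 6)/(y + 4) − 18| < ε.

δ = min(1, (1/11)ε)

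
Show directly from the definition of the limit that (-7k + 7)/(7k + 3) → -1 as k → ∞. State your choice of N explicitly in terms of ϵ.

N = (10/7)/ϵ

Let ϵ > 0. For k ≥ 1, |(-7k + 7)/(7k + 3) + 1| = |70|/(7(7k + 3)) = 70/(7(7k + 3)).
Since 7k + 3 ≥ 7k for k ≥ 1, this is ≤ 70/(7·7k) = (10/7)/k.
So |(-7k + 7)/(7k + 3) + 1| < ϵ whenever k > (10/7)/ϵ.
Take N = (10/7)/ϵ. If k > N then |(-7k + 7)/(7k + 3) + 1| ≤ (10/7)/k < ϵ.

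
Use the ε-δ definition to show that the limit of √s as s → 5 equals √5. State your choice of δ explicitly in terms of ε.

δ = min(5, √5·ε)

Let ε > 0. We want δ > 0 such that 0 < |s − 5| < δ implies |√s − √5| < ε.
Rationalise: √s − √5 = (s − 5)/(√s + √5), so |√s − √5| = |s − 5|/(√s + √5).
Restrict δ ≤ 5 so that |s − 5| < 5 forces s > 0, and then √s + √5 > √5.
Hence |√s − √5| < |s − 5|/√5, which is < ε once |s − 5| < √5·ε.
Take δ = min(5, √5·ε). If 0 < |s − 5| < δ then s > 0 and |√s − √5| < |s − 5|/√5 < ε.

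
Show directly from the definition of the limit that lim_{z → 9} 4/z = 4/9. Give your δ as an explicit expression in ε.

Suppose ε > 0. We seek δ > 0 such that 0 < |z − 9| < δ implies |4/z − (4/9)| < ε.
|4/z − (4/9)| = 4·|9 − z|/(9·|z|) = 4|z − 9|/(9|z|).
Require δ ≤ 9/2 so that |z| > 9 − 9/2 = 9/2, hence 9|z| > 81/2.
Then |4/z − (4/9)| < 4|z − 9|/(81/2), which is < ε when |z − 9| < (81/8)ε.
Take δ = min(9/2, (81/8)ε). Then 0 < |z − 9| < δ gives both |z − 9| < 9/2 and |z − 9| < (81/8)ε, so |4/z − (4/9)| < ε.

δ = min(9/2, (81/8)ε)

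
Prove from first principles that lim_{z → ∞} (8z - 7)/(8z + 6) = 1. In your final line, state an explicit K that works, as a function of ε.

Let ε > 0 be given. We seek K > 0 such that z > K implies |(8z - 7)/(8z + 6) − 1| < ε.
(8z - 7)/(8z + 6) − 1 = (8(8z - 7) − 8(8z + 6)) / (8(8z + 6)) = -104/(8(8z + 6)).
For z > 0 we have 8z + 6 > 8z, so |(8z - 7)/(8z + 6) − 1| = 104/(8(8z + 6)) < 104/(8·8z) = (13/8)/z.
Thus |(8z - 7)/(8z + 6) − 1| < ε whenever z > (13/8)/ε.
Take K = (13/8)/ε. If z > K then |(8z - 7)/(8z + 6) − 1| < (13/8)/z < ε.

K = (13/8)/ε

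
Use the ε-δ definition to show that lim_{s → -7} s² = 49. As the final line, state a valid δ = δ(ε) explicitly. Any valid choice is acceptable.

δ = min(1, ε/15)

Let ε > 0. We seek δ > 0 with 0 < |s + 7| < δ ⇒ |s² − 49| < ε.
Factor: s² − 49 = (s + 7)(s - 7), so |s² − 49| = |s + 7|·|s - 7|.
Impose δ ≤ 1 so that |s| < 8; then |s - 7| ≤ 15.
Hence |s² − 49| ≤ 15|s + 7|, which is < ε once |s + 7| < ε/15.
Take δ = min(1, ε/15). If 0 < |s + 7| < δ then both bounds hold and |s² − 49| ≤ 15|s + 7| < 15·(ε/15) = ε.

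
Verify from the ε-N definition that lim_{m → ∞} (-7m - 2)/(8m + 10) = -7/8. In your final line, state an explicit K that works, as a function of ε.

K = (27/32)/ε

Suppose ε > 0. For m ≥ 1, |(-7m - 2)/(8m + 10) + 7/8| = |54|/(8(8m + 10)) = 54/(8(8m + 10)).
Since 8m + 10 ≥ 8m for m ≥ 1, this is ≤ 54/(8·8m) = (27/32)/m.
So |(-7m - 2)/(8m + 10) + 7/8| < ε whenever m > (27/32)/ε.
Take K = (27/32)/ε. If m > K then |(-7m - 2)/(8m + 10) + 7/8| ≤ (27/32)/m < ε.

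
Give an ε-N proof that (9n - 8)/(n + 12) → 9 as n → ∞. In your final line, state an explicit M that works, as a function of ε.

M = 116/ε

Let ε > 0. For n ≥ 1, |(9n - 8)/(n + 12) − 9| = |-116|/((n + 12)) = 116/((n + 12)).
Since n + 12 ≥ n for n ≥ 1, this is ≤ 116/(n) = 116/n.
So |(9n - 8)/(n + 12) − 9| < ε whenever n > 116/ε.
Take M = 116/ε. If n > M then |(9n - 8)/(n + 12) − 9| ≤ 116/n < ε.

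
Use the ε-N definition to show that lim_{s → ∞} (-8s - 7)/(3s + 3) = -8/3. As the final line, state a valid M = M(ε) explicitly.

Suppose ε > 0. We seek M > 0 such that s > M implies |(-8s - 7)/(3s + 3) + 8/3| < ε.
(-8s - 7)/(3s + 3) + 8/3 = (3(-8s - 7) − (-8)(3s + 3)) / (3(3s + 3)) = 3/(3(3s + 3)).
For s > 0 we have 3s + 3 > 3s, so |(-8s - 7)/(3s + 3) + 8/3| = 3/(3(3s + 3)) < 3/(3·3s) = (1/3)/s.
Thus |(-8s - 7)/(3s + 3) + 8/3| < ε whenever s > (1/3)/ε.
Take M = (1/3)/ε. If s > M then |(-8s - 7)/(3s + 3) + 8/3| < (1/3)/s < ε.

M = (1/3)/ε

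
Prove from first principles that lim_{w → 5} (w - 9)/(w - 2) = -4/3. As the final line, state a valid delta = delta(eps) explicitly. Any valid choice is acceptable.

Let eps > 0 be given. We want delta > 0 with 0 < |w − 5| < delta ⇒ |(w - 9)/(w - 2) + 4/3| < eps.
Combining over a common denominator, (w - 9)/(w - 2) + 4/3 = [(w - 9)·3 − (-4)·(w - 2)] / [3·(w - 2)] = 7(w − 5) / (3(w - 2)).
So |(w - 9)/(w - 2) + 4/3| = 7|w − 5| / (3·|w − 2|).
Require delta ≤ 3/2, so |w − 2| ≥ |3| − |w − 5| > 3 − 3/2 = 3/2.
Hence |(w - 9)/(w - 2) + 4/3| < 7|w − 5|/(3·(3/2)) = (14/9)|w − 5|, which is < eps once |w − 5| < (9/14)eps.
Take delta = min(3/2, (9/14)eps). Then 0 < |w − 5| < delta forces both bounds, so |(w - 9)/(w - 2) + 4/3| < eps.

delta = min(3/2, (9/14)eps)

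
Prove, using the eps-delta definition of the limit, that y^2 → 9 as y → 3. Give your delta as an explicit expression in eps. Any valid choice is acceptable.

Suppose eps > 0. We seek delta > 0 with 0 < |y − 3| < delta ⇒ |y^2 − 9| < eps.
Factor: y^2 − 9 = (y − 3)(y + 3), so |y^2 − 9| = |y − 3|·|y + 3|.
Impose delta ≤ 2 so that |y| < 5; then |y + 3| ≤ 8.
Hence |y^2 − 9| ≤ 8|y − 3|, which is < eps once |y − 3| < eps/8.
Take delta = min(2, eps/8). If 0 < |y − 3| < delta then both bounds hold and |y^2 − 9| ≤ 8|y − 3| < 8·(eps/8) = eps.

delta = min(2, eps/8)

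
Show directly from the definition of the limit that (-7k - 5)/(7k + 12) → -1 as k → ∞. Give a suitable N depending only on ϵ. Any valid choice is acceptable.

Let ϵ > 0. For k ≥ 1, |(-7k - 5)/(7k + 12) + 1| = |49|/(7(7k + 12)) = 49/(7(7k + 12)).
Since 7k + 12 ≥ 7k for k ≥ 1, this is ≤ 49/(7·7k) = 1/k.
So |(-7k - 5)/(7k + 12) + 1| < ϵ whenever k > 1/ϵ.
Take N = 1/ϵ. If k > N then |(-7k - 5)/(7k + 12) + 1| ≤ 1/k < ϵ.

N = 1/ϵ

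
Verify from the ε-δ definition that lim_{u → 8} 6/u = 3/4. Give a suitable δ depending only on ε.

δ = min(4, (16/3)ε)

Let ε > 0 be given. We seek δ > 0 such that 0 < |u − 8| < δ implies |6/u − (3/4)| < ε.
|6/u − (3/4)| = 6·|8 − u|/(8·|u|) = 6|u − 8|/(8|u|).
Require δ ≤ 4 so that |u| > 8 − 4 = 4, hence 8|u| > 32.
Then |6/u − (3/4)| < 6|u − 8|/32, which is < ε when |u − 8| < (16/3)ε.
Take δ = min(4, (16/3)ε). Then 0 < |u − 8| < δ gives both |u − 8| < 4 and |u − 8| < (16/3)ε, so |6/u − (3/4)| < ε.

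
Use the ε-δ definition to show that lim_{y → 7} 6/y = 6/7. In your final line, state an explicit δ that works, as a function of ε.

Fix ε > 0. We seek δ > 0 such that 0 < |y − 7| < δ implies |6/y − (6/7)| < ε.
|6/y − (6/7)| = 6·|7 − y|/(7·|y|) = 6|y − 7|/(7|y|).
Restrict δ ≤ 7/2. Then |y − 7| < 7/2 gives |y| > 7/2, so 7|y| > 49/2.
Then |6/y − (6/7)| < 6|y − 7|/(49/2), which is < ε when |y − 7| < (49/12)ε.
Take δ = min(7/2, (49/12)ε). Then 0 < |y − 7| < δ gives both |y − 7| < 7/2 and |y − 7| < (49/12)ε, so |6/y − (6/7)| < ε.

δ = min(7/2, (49/12)ε)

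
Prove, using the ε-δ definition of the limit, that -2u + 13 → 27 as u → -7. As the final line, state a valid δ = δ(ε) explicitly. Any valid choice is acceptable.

Suppose ε > 0. We need δ > 0 so that 0 < |u + 7| < δ implies |(-2u + 13) − 27| < ε.
Since (-2u + 13) − 27 = -2(u + 7), we have |(-2u + 13) − 27| = 2|u + 7|.
So 2|u + 7| < ε exactly when |u + 7| < ε/2.
Take δ = ε/2. If 0 < |u + 7| < δ then |(-2u + 13) − 27| = 2|u + 7| < 2·(ε/2) = ε.

δ = ε/2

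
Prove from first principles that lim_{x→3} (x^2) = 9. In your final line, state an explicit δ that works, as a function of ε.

δ = min(2, ε/8)

Fix ε > 0. We seek δ > 0 with 0 < |x − 3| < δ ⇒ |x^2 − 9| < ε.
Factor: x^2 − 9 = (x − 3)(x + 3), so |x^2 − 9| = |x − 3|·|x + 3|.
Impose δ ≤ 2 so that |x| < 5; then |x + 3| ≤ 8.
Hence |x^2 − 9| ≤ 8|x − 3|, which is < ε once |x − 3| < ε/8.
Take δ = min(2, ε/8). If 0 < |x − 3| < δ then both bounds hold and |x^2 − 9| ≤ 8|x − 3| < 8·(ε/8) = ε.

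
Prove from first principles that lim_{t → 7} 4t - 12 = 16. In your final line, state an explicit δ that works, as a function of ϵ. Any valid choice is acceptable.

δ = ϵ/4

Fix ϵ > 0. We need δ > 0 so that 0 < |t − 7| < δ implies |(4t - 12) − 16| < ϵ.
|(4t - 12) − 16| = |4t - 28| = 4|t − 7|.
Thus it suffices that |t − 7| < ϵ/4.
Take δ = ϵ/4. If 0 < |t − 7| < δ then |(4t - 12) − 16| = 4|t − 7| < 4·(ϵ/4) = ϵ.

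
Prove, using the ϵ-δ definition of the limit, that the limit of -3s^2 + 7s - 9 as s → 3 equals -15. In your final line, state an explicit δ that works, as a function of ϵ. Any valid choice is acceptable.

δ = min(1, ϵ/14)

Let ϵ > 0 be given. We want δ > 0 such that 0 < |s − 3| < δ implies |(-3s^2 + 7s - 9) + 15| < ϵ.
(-3s^2 + 7s - 9) + 15 = -3s^2 + 7s + 6 = (s − 3)(-3s - 2).
So |(-3s^2 + 7s - 9) + 15| = |s − 3|·|-3s - 2|.
Assume first that |s − 3| < 1, so |s| < 4. Then |-3s - 2| ≤ 3·4 + 2 = 14.
Hence |(-3s^2 + 7s - 9) + 15| ≤ 14|s − 3| < ϵ provided |s − 3| < ϵ/14.
Take δ = min(1, ϵ/14). Then 0 < |s − 3| < δ gives both |s − 3| < 1 and |s − 3| < ϵ/14, so |(-3s^2 + 7s - 9) + 15| < ϵ.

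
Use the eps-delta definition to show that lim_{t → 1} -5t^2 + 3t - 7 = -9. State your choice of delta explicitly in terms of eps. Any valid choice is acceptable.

delta = min(1, eps/12)

Fix eps > 0. We want delta > 0 such that 0 < |t − 1| < delta implies |(-5t^2 + 3t - 7) + 9| < eps.
(-5t^2 + 3t - 7) + 9 = -5t^2 + 3t + 2 = (t − 1)(-5t - 2).
So |(-5t^2 + 3t - 7) + 9| = |t − 1|·|-5t - 2|.
Assume first that |t − 1| < 1, so |t| < 2. Then |-5t - 2| ≤ 5·2 + 2 = 12.
Hence |(-5t^2 + 3t - 7) + 9| ≤ 12|t − 1| < eps provided |t − 1| < eps/12.
Take delta = min(1, eps/12). Then 0 < |t − 1| < delta gives both |t − 1| < 1 and |t − 1| < eps/12, so |(-5t^2 + 3t - 7) + 9| < eps.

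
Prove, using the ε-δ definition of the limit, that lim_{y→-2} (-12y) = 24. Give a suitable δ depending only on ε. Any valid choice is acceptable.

δ = ε/12

Let ε > 0. We need δ > 0 so that 0 < |y + 2| < δ implies |(-12y) − 24| < ε.
Since (-12y) − 24 = -12(y + 2), we have |(-12y) − 24| = 12|y + 2|.
So 12|y + 2| < ε exactly when |y + 2| < ε/12.
Take δ = ε/12. If 0 < |y + 2| < δ then |(-12y) − 24| = 12|y + 2| < 12·(ε/12) = ε.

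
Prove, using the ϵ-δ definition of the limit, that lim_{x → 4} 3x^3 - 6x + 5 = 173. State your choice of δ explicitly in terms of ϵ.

δ = min(1, ϵ/177)

Let ϵ > 0. We want δ > 0 such that 0 < |x − 4| < δ implies |(3x^3 - 6x + 5) − 173| < ϵ.
(3x^3 - 6x + 5) − 173 = 3x^3 - 6x - 168 = (x − 4)(3x^2 + 12x + 42).
So |(3x^3 - 6x + 5) − 173| = |x − 4|·|3x^2 + 12x + 42|.
Require δ ≤ 1. Then |x − 4| < 1 gives |x| < 5, and by the triangle inequality |3x^2 + 12x + 42| ≤ 3·5^2 + 12·5 + 42 = 177.
Hence |(3x^3 - 6x + 5) − 173| ≤ 177|x − 4| < ϵ provided |x − 4| < ϵ/177.
Choosing δ = min(1, ϵ/177) ensures both conditions, hence |(3x^3 - 6x + 5) − 173| < ϵ.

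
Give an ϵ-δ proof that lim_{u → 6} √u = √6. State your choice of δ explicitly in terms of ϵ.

Let ϵ > 0 be given. We want δ > 0 such that 0 < |u − 6| < δ implies |√u − √6| < ϵ.
Multiplying by the conjugate, |√u − √6| = |u − 6|/(√u + √6).
Restrict δ ≤ 6 so that |u − 6| < 6 forces u > 0, and then √u + √6 > √6.
Hence |√u − √6| < |u − 6|/√6, which is < ϵ once |u − 6| < √6·ϵ.
Take δ = min(6, √6·ϵ). If 0 < |u − 6| < δ then u > 0 and |√u − √6| < |u − 6|/√6 < ϵ.

δ = min(6, √6·ϵ)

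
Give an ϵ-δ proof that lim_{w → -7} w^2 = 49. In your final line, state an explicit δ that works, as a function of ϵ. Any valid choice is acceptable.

Let ϵ > 0. We seek δ > 0 with 0 < |w + 7| < δ ⇒ |w^2 − 49| < ϵ.
Factor: w^2 − 49 = (w + 7)(w - 7), so |w^2 − 49| = |w + 7|·|w - 7|.
Restrict δ ≤ 1. Then |w + 7| < 1 gives |w| < 8, so by the triangle inequality |w - 7| ≤ 8 + 7 = 15.
Hence |w^2 − 49| ≤ 15|w + 7|, which is < ϵ once |w + 7| < ϵ/15.
Take δ = min(1, ϵ/15). If 0 < |w + 7| < δ then both bounds hold and |w^2 − 49| ≤ 15|w + 7| < 15·(ϵ/15) = ϵ.

δ = min(1, ϵ/15)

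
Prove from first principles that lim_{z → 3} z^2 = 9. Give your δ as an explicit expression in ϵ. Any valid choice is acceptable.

Suppose ϵ > 0. We seek δ > 0 with 0 < |z − 3| < δ ⇒ |z^2 − 9| < ϵ.
Factor: z^2 − 9 = (z − 3)(z + 3), so |z^2 − 9| = |z − 3|·|z + 3|.
Restrict δ ≤ 1. Then |z − 3| < 1 gives |z| < 4, so by the triangle inequality |z + 3| ≤ 4 + 3 = 7.
Hence |z^2 − 9| ≤ 7|z − 3|, which is < ϵ once |z − 3| < ϵ/7.
Take δ = min(1, ϵ/7). If 0 < |z − 3| < δ then both bounds hold and |z^2 − 9| ≤ 7|z − 3| < 7·(ϵ/7) = ϵ.

δ = min(1, ϵ/7)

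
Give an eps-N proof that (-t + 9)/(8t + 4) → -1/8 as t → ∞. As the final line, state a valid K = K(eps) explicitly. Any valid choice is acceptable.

K = (19/16)/eps

Suppose eps > 0. We seek K > 0 such that t > K implies |(-t + 9)/(8t + 4) + 1/8| < eps.
(-t + 9)/(8t + 4) + 1/8 = (8(-t + 9) − (-1)(8t + 4)) / (8(8t + 4)) = 76/(8(8t + 4)).
For t > 0 we have 8t + 4 > 8t, so |(-t + 9)/(8t + 4) + 1/8| = 76/(8(8t + 4)) < 76/(8·8t) = (19/16)/t.
Thus |(-t + 9)/(8t + 4) + 1/8| < eps whenever t > (19/16)/eps.
Take K = (19/16)/eps. If t > K then |(-t + 9)/(8t + 4) + 1/8| < (19/16)/t < eps.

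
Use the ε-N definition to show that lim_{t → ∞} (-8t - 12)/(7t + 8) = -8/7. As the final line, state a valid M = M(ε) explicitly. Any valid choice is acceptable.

M = (20/49)/ε

Fix ε > 0. We seek M > 0 such that t > M implies |(-8t - 12)/(7t + 8) + 8/7| < ε.
(-8t - 12)/(7t + 8) + 8/7 = (7(-8t - 12) − (-8)(7t + 8)) / (7(7t + 8)) = -20/(7(7t + 8)).
For t > 0 we have 7t + 8 > 7t, so |(-8t - 12)/(7t + 8) + 8/7| = 20/(7(7t + 8)) < 20/(7·7t) = (20/49)/t.
Thus |(-8t - 12)/(7t + 8) + 8/7| < ε whenever t > (20/49)/ε.
Take M = (20/49)/ε. If t > M then |(-8t - 12)/(7t + 8) + 8/7| < (20/49)/t < ε.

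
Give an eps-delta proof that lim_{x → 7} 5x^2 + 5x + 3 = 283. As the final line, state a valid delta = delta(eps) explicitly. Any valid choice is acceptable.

delta = min(2, eps/85)

Fix eps > 0. We want delta > 0 such that 0 < |x − 7| < delta implies |(5x^2 + 5x + 3) − 283| < eps.
(5x^2 + 5x + 3) − 283 = 5x^2 + 5x - 280 = (x − 7)(5x + 40).
So |(5x^2 + 5x + 3) − 283| = |x − 7|·|5x + 40|.
Require delta ≤ 2. Then |x − 7| < 2 gives |x| < 9, and by the triangle inequality |5x + 40| ≤ 5·9 + 40 = 85.
Hence |(5x^2 + 5x + 3) − 283| ≤ 85|x − 7| < eps provided |x − 7| < eps/85.
Choosing delta = min(2, eps/85) ensures both conditions, hence |(5x^2 + 5x + 3) − 283| < eps.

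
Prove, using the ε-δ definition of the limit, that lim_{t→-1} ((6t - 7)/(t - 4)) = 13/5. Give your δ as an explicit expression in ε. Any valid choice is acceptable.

δ = min(5/2, (25/34)ε)

Fix ε > 0. We want δ > 0 with 0 < |t + 1| < δ ⇒ |(6t - 7)/(t - 4) − (13/5)| < ε.
Combining over a common denominator, (6t - 7)/(t - 4) − (13/5) = [(6t - 7)·(-5) − (-13)·(t - 4)] / [(-5)·(t - 4)] = -17(t + 1) / ((-5)(t - 4)).
So |(6t - 7)/(t - 4) − (13/5)| = 17|t + 1| / (5·|t − 4|).
Restrict δ ≤ 5/2. Then |t + 1| < 5/2 gives |t − 4| = |(t + 1) + (-5)| ≥ 5 − 5/2 = 5/2.
Hence |(6t - 7)/(t - 4) − (13/5)| < 17|t + 1|/(5·(5/2)) = (34/25)|t + 1|, which is < ε once |t + 1| < (25/34)ε.
Take δ = min(5/2, (25/34)ε). Then 0 < |t + 1| < δ forces both bounds, so |(6t - 7)/(t - 4) − (13/5)| < ε.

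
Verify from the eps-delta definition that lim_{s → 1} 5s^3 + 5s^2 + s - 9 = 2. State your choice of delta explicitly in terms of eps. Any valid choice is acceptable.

delta = min(1, eps/51)

Let eps > 0. We want delta > 0 such that 0 < |s − 1| < delta implies |(5s^3 + 5s^2 + s - 9) − 2| < eps.
(5s^3 + 5s^2 + s - 9) − 2 = 5s^3 + 5s^2 + s - 11 = (s − 1)(5s^2 + 10s + 11).
So |(5s^3 + 5s^2 + s - 9) − 2| = |s − 1|·|5s^2 + 10s + 11|.
Assume first that |s − 1| < 1, so |s| < 2. Then |5s^2 + 10s + 11| ≤ 5·2^2 + 10·2 + 11 = 51.
Hence |(5s^3 + 5s^2 + s - 9) − 2| ≤ 51|s − 1| < eps provided |s − 1| < eps/51.
Take delta = min(1, eps/51). Then 0 < |s − 1| < delta gives both |s − 1| < 1 and |s − 1| < eps/51, so |(5s^3 + 5s^2 + s - 9) − 2| < eps.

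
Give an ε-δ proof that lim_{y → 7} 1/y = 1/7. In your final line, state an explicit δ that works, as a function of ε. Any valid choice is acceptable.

Fix ε > 0. We seek δ > 0 such that 0 < |y − 7| < δ implies |1/y − (1/7)| < ε.
|1/y − (1/7)| = |7 − y|/(7·|y|) = |y − 7|/(7|y|).
Restrict δ ≤ 7/2. Then |y − 7| < 7/2 gives |y| > 7/2, so 7|y| > 49/2.
Then |1/y − (1/7)| < |y − 7|/(49/2), which is < ε when |y − 7| < (49/2)ε.
Take δ = min(7/2, (49/2)ε). Then 0 < |y − 7| < δ gives both |y − 7| < 7/2 and |y − 7| < (49/2)ε, so |1/y − (1/7)| < ε.

δ = min(7/2, (49/2)ε)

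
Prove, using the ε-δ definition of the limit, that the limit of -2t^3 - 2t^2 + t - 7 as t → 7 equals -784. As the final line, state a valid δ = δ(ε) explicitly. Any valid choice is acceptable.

δ = min(2, ε/417)

Suppose ε > 0. We want δ > 0 such that 0 < |t − 7| < δ implies |(-2t^3 - 2t^2 + t - 7) + 784| < ε.
(-2t^3 - 2t^2 + t - 7) + 784 = -2t^3 - 2t^2 + t + 777 = (t − 7)(-2t^2 - 16t - 111).
So |(-2t^3 - 2t^2 + t - 7) + 784| = |t − 7|·|-2t^2 - 16t - 111|.
Assume first that |t − 7| < 2, so |t| < 9. Then |-2t^2 - 16t - 111| ≤ 2·9^2 + 16·9 + 111 = 417.
Hence |(-2t^3 - 2t^2 + t - 7) + 784| ≤ 417|t − 7| < ε provided |t − 7| < ε/417.
Take δ = min(2, ε/417). Then 0 < |t − 7| < δ gives both |t − 7| < 2 and |t − 7| < ε/417, so |(-2t^3 - 2t^2 + t - 7) + 784| < ε.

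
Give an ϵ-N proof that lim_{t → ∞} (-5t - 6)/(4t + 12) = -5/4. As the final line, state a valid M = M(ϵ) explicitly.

Let ϵ > 0 be given. We seek M > 0 such that t > M implies |(-5t - 6)/(4t + 12) + 5/4| < ϵ.
(-5t - 6)/(4t + 12) + 5/4 = (4(-5t - 6) − (-5)(4t + 12)) / (4(4t + 12)) = 36/(4(4t + 12)).
For t > 0 we have 4t + 12 > 4t, so |(-5t - 6)/(4t + 12) + 5/4| = 36/(4(4t + 12)) < 36/(4·4t) = (9/4)/t.
Thus |(-5t - 6)/(4t + 12) + 5/4| < ϵ whenever t > (9/4)/ϵ.
Take M = (9/4)/ϵ. If t > M then |(-5t - 6)/(4t + 12) + 5/4| < (9/4)/t < ϵ.

M = (9/4)/ϵ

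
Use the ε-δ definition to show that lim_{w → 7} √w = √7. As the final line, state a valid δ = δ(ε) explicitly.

Let ε > 0. We want δ > 0 such that 0 < |w − 7| < δ implies |√w − √7| < ε.
Rationalise: √w − √7 = (w − 7)/(√w + √7), so |√w − √7| = |w − 7|/(√w + √7).
Restrict δ ≤ 7 so that |w − 7| < 7 forces w > 0, and then √w + √7 > √7.
Hence |√w − √7| < |w − 7|/√7, which is < ε once |w − 7| < √7·ε.
Take δ = min(7, √7·ε). If 0 < |w − 7| < δ then w > 0 and |√w − √7| < |w − 7|/√7 < ε.

δ = min(7, √7·ε)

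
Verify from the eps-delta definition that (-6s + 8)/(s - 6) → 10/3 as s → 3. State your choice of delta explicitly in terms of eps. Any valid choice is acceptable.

delta = min(3/2, (9/56)eps)

Let eps > 0. We want delta > 0 with 0 < |s − 3| < delta ⇒ |(-6s + 8)/(s - 6) − (10/3)| < eps.
Combining over a common denominator, (-6s + 8)/(s - 6) − (10/3) = [(-6s + 8)·(-3) − (-10)·(s - 6)] / [(-3)·(s - 6)] = 28(s − 3) / ((-3)(s - 6)).
So |(-6s + 8)/(s - 6) − (10/3)| = 28|s − 3| / (3·|s − 6|).
Restrict delta ≤ 3/2. Then |s − 3| < 3/2 gives |s − 6| = |(s − 3) + (-3)| ≥ 3 − 3/2 = 3/2.
Hence |(-6s + 8)/(s - 6) − (10/3)| < 28|s − 3|/(3·(3/2)) = (56/9)|s − 3|, which is < eps once |s − 3| < (9/56)eps.
Take delta = min(3/2, (9/56)eps). Then 0 < |s − 3| < delta forces both bounds, so |(-6s + 8)/(s - 6) − (10/3)| < eps.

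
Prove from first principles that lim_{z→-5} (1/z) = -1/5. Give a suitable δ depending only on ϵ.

Let ϵ > 0. We seek δ > 0 such that 0 < |z + 5| < δ implies |1/z + 1/5| < ϵ.
|1/z + 1/5| = |-5 − z|/(5·|z|) = |z + 5|/(5|z|).
Require δ ≤ 5/2 so that |z| > 5 − 5/2 = 5/2, hence 5|z| > 25/2.
Then |1/z + 1/5| < |z + 5|/(25/2), which is < ϵ when |z + 5| < (25/2)ϵ.
Take δ = min(5/2, (25/2)ϵ). Then 0 < |z + 5| < δ gives both |z + 5| < 5/2 and |z + 5| < (25/2)ϵ, so |1/z + 1/5| < ϵ.

δ = min(5/2, (25/2)ϵ)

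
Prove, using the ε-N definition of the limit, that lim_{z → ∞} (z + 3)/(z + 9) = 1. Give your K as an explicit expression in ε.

Let ε > 0 be given. We seek K > 0 such that z > K implies |(z + 3)/(z + 9) − 1| < ε.
(z + 3)/(z + 9) − 1 = ((z + 3) − (z + 9)) / ((z + 9)) = -6/((z + 9)).
For z > 0 we have z + 9 > z, so |(z + 3)/(z + 9) − 1| = 6/((z + 9)) < 6/(z) = 6/z.
Thus |(z + 3)/(z + 9) − 1| < ε whenever z > 6/ε.
Take K = 6/ε. If z > K then |(z + 3)/(z + 9) − 1| < 6/z < ε.

K = 6/ε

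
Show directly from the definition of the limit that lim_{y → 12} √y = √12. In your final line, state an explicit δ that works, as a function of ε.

Let ε > 0 be given. We want δ > 0 such that 0 < |y − 12| < δ implies |√y − √12| < ε.
Multiplying by the conjugate, |√y − √12| = |y − 12|/(√y + √12).
Restrict δ ≤ 12 so that |y − 12| < 12 forces y > 0, and then √y + √12 > √12.
Hence |√y − √12| < |y − 12|/√12, which is < ε once |y − 12| < √12·ε.
Take δ = min(12, √12·ε). If 0 < |y − 12| < δ then y > 0 and |√y − √12| < |y − 12|/√12 < ε.

δ = min(12, √12·ε)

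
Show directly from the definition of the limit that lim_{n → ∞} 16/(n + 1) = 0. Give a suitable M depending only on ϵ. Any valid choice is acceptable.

Let ϵ > 0. For n ≥ 1, |16/(n + 1) − 0| = 16/(n + 1) ≤ 16/n.
We need 16/n < ϵ, i.e. n > 16/ϵ.
Take M = 16/ϵ. If n > M then |16/(n + 1)| ≤ 16/n < ϵ.

M = 16/ϵ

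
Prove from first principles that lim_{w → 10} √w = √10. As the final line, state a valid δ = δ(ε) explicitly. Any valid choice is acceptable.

Let ε > 0 be given. We want δ > 0 such that 0 < |w − 10| < δ implies |√w − √10| < ε.
Rationalise: √w − √10 = (w − 10)/(√w + √10), so |√w − √10| = |w − 10|/(√w + √10).
Restrict δ ≤ 10 so that |w − 10| < 10 forces w > 0, and then √w + √10 > √10.
Hence |√w − √10| < |w − 10|/√10, which is < ε once |w − 10| < √10·ε.
Take δ = min(10, √10·ε). If 0 < |w − 10| < δ then w > 0 and |√w − √10| < |w − 10|/√10 < ε.

δ = min(10, √10·ε)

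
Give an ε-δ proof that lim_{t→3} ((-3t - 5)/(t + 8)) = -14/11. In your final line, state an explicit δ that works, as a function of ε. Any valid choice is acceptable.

δ = min(11/2, (121/38)ε)

Let ε > 0. We want δ > 0 with 0 < |t − 3| < δ ⇒ |(-3t - 5)/(t + 8) + 14/11| < ε.
Combining over a common denominator, (-3t - 5)/(t + 8) + 14/11 = [(-3t - 5)·11 − (-14)·(t + 8)] / [11·(t + 8)] = -19(t − 3) / (11(t + 8)).
So |(-3t - 5)/(t + 8) + 14/11| = 19|t − 3| / (11·|t + 8|).
Require δ ≤ 11/2, so |t + 8| ≥ |11| − |t − 3| > 11 − 11/2 = 11/2.
Hence |(-3t - 5)/(t + 8) + 14/11| < 19|t − 3|/(11·(11/2)) = (38/121)|t − 3|, which is < ε once |t − 3| < (121/38)ε.
Take δ = min(11/2, (121/38)ε). Then 0 < |t − 3| < δ forces both bounds, so |(-3t - 5)/(t + 8) + 14/11| < ε.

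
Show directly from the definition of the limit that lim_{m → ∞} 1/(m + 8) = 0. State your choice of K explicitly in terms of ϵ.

Let ϵ > 0 be given. For m ≥ 1, |1/(m + 8) − 0| = 1/(m + 8) ≤ 1/m.
We need 1/m < ϵ, i.e. m > 1/ϵ.
Take K = 1/ϵ. If m > K then |1/(m + 8)| ≤ 1/m < ϵ.

K = 1/ϵ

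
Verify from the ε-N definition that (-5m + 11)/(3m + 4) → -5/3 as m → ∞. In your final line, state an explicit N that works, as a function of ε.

Suppose ε > 0. For m ≥ 1, |(-5m + 11)/(3m + 4) + 5/3| = |53|/(3(3m + 4)) = 53/(3(3m + 4)).
Since 3m + 4 ≥ 3m for m ≥ 1, this is ≤ 53/(3·3m) = (53/9)/m.
So |(-5m + 11)/(3m + 4) + 5/3| < ε whenever m > (53/9)/ε.
Take N = (53/9)/ε. If m > N then |(-5m + 11)/(3m + 4) + 5/3| ≤ (53/9)/m < ε.

N = (53/9)/ε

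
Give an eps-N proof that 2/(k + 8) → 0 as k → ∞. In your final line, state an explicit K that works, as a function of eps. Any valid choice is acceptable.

Let eps > 0 be given. For k ≥ 1, |2/(k + 8) − 0| = 2/(k + 8) ≤ 2/k.
We need 2/k < eps, i.e. k > 2/eps.
Take K = 2/eps. If k > K then |2/(k + 8)| ≤ 2/k < eps.

K = 2/eps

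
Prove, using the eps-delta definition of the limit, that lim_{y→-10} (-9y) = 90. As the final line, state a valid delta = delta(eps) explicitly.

delta = eps/9

Let eps > 0. We need delta > 0 so that 0 < |y + 10| < delta implies |(-9y) − 90| < eps.
|(-9y) − 90| = |-9y - 90| = 9|y + 10|.
So 9|y + 10| < eps exactly when |y + 10| < eps/9.
Choosing delta = eps/9 gives |(-9y) − 90| = 9|y + 10| < eps whenever |y + 10| < delta.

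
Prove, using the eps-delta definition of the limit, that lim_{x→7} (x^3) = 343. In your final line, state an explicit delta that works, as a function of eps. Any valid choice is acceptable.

Fix eps > 0. We seek delta > 0 with 0 < |x − 7| < delta ⇒ |x^3 − 343| < eps.
Factor: x^3 − 343 = (x − 7)(x^2 + 7x + 49), so |x^3 − 343| = |x − 7|·|x^2 + 7x + 49|.
Impose delta ≤ 1 so that |x| < 8; then |x^2 + 7x + 49| ≤ 169.
Hence |x^3 − 343| ≤ 169|x − 7|, which is < eps once |x − 7| < eps/169.
Take delta = min(1, eps/169). If 0 < |x − 7| < delta then both bounds hold and |x^3 − 343| ≤ 169|x − 7| < 169·(eps/169) = eps.

delta = min(1, eps/169)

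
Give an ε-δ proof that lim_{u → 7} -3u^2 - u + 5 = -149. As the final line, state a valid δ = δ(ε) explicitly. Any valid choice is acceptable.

Fix ε > 0. We want δ > 0 such that 0 < |u − 7| < δ implies |(-3u^2 - u + 5) + 149| < ε.
(-3u^2 - u + 5) + 149 = -3u^2 - u + 154 = (u − 7)(-3u - 22).
So |(-3u^2 - u + 5) + 149| = |u − 7|·|-3u - 22|.
Assume first that |u − 7| < 2, so |u| < 9. Then |-3u - 22| ≤ 3·9 + 22 = 49.
Hence |(-3u^2 - u + 5) + 149| ≤ 49|u − 7| < ε provided |u − 7| < ε/49.
Choosing δ = min(2, ε/49) ensures both conditions, hence |(-3u^2 - u + 5) + 149| < ε.

δ = min(2, ε/49)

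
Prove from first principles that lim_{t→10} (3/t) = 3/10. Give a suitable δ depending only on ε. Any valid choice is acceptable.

δ = min(5, (50/3)ε)

Fix ε > 0. We seek δ > 0 such that 0 < |t − 10| < δ implies |3/t − (3/10)| < ε.
|3/t − (3/10)| = 3·|10 − t|/(10·|t|) = 3|t − 10|/(10|t|).
Restrict δ ≤ 5. Then |t − 10| < 5 gives |t| > 5, so 10|t| > 50.
Then |3/t − (3/10)| < 3|t − 10|/50, which is < ε when |t − 10| < (50/3)ε.
Take δ = min(5, (50/3)ε). Then 0 < |t − 10| < δ gives both |t − 10| < 5 and |t − 10| < (50/3)ε, so |3/t − (3/10)| < ε.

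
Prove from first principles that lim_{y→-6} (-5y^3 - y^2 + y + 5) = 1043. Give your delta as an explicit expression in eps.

Fix eps > 0. We want delta > 0 such that 0 < |y + 6| < delta implies |(-5y^3 - y^2 + y + 5) − 1043| < eps.
(-5y^3 - y^2 + y + 5) − 1043 = -5y^3 - y^2 + y - 1038 = (y + 6)(-5y^2 + 29y - 173).
So |(-5y^3 - y^2 + y + 5) − 1043| = |y + 6|·|-5y^2 + 29y - 173|.
Require delta ≤ 1. Then |y + 6| < 1 gives |y| < 7, and by the triangle inequality |-5y^2 + 29y - 173| ≤ 5·7^2 + 29·7 + 173 = 621.
Hence |(-5y^3 - y^2 + y + 5) − 1043| ≤ 621|y + 6| < eps provided |y + 6| < eps/621.
Choosing delta = min(1, eps/621) ensures both conditions, hence |(-5y^3 - y^2 + y + 5) − 1043| < eps.

delta = min(1, eps/621)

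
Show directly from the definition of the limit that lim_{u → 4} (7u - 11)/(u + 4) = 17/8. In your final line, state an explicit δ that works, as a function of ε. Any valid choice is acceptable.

δ = min(4, (32/39)ε)

Let ε > 0. We want δ > 0 with 0 < |u − 4| < δ ⇒ |(7u - 11)/(u + 4) − (17/8)| < ε.
Combining over a common denominator, (7u - 11)/(u + 4) − (17/8) = [(7u - 11)·8 − 17·(u + 4)] / [8·(u + 4)] = 39(u − 4) / (8(u + 4)).
So |(7u - 11)/(u + 4) − (17/8)| = 39|u − 4| / (8·|u + 4|).
Restrict δ ≤ 4. Then |u − 4| < 4 gives |u + 4| = |(u − 4) + 8| ≥ 8 − 4 = 4.
Hence |(7u - 11)/(u + 4) − (17/8)| < 39|u − 4|/(8·4) = (39/32)|u − 4|, which is < ε once |u − 4| < (32/39)ε.
Take δ = min(4, (32/39)ε). Then 0 < |u − 4| < δ forces both bounds, so |(7u - 11)/(u + 4) − (17/8)| < ε.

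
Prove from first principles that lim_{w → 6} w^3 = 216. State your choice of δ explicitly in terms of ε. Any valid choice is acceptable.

Suppose ε > 0. We seek δ > 0 with 0 < |w − 6| < δ ⇒ |w^3 − 216| < ε.
Factor: w^3 − 216 = (w − 6)(w^2 + 6w + 36), so |w^3 − 216| = |w − 6|·|w^2 + 6w + 36|.
Restrict δ ≤ 1. Then |w − 6| < 1 gives |w| < 7, so by the triangle inequality |w^2 + 6w + 36| ≤ 7^2 + 6·7 + 36 = 127.
Hence |w^3 − 216| ≤ 127|w − 6|, which is < ε once |w − 6| < ε/127.
Take δ = min(1, ε/127). If 0 < |w − 6| < δ then both bounds hold and |w^3 − 216| ≤ 127|w − 6| < 127·(ε/127) = ε.

δ = min(1, ε/127)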